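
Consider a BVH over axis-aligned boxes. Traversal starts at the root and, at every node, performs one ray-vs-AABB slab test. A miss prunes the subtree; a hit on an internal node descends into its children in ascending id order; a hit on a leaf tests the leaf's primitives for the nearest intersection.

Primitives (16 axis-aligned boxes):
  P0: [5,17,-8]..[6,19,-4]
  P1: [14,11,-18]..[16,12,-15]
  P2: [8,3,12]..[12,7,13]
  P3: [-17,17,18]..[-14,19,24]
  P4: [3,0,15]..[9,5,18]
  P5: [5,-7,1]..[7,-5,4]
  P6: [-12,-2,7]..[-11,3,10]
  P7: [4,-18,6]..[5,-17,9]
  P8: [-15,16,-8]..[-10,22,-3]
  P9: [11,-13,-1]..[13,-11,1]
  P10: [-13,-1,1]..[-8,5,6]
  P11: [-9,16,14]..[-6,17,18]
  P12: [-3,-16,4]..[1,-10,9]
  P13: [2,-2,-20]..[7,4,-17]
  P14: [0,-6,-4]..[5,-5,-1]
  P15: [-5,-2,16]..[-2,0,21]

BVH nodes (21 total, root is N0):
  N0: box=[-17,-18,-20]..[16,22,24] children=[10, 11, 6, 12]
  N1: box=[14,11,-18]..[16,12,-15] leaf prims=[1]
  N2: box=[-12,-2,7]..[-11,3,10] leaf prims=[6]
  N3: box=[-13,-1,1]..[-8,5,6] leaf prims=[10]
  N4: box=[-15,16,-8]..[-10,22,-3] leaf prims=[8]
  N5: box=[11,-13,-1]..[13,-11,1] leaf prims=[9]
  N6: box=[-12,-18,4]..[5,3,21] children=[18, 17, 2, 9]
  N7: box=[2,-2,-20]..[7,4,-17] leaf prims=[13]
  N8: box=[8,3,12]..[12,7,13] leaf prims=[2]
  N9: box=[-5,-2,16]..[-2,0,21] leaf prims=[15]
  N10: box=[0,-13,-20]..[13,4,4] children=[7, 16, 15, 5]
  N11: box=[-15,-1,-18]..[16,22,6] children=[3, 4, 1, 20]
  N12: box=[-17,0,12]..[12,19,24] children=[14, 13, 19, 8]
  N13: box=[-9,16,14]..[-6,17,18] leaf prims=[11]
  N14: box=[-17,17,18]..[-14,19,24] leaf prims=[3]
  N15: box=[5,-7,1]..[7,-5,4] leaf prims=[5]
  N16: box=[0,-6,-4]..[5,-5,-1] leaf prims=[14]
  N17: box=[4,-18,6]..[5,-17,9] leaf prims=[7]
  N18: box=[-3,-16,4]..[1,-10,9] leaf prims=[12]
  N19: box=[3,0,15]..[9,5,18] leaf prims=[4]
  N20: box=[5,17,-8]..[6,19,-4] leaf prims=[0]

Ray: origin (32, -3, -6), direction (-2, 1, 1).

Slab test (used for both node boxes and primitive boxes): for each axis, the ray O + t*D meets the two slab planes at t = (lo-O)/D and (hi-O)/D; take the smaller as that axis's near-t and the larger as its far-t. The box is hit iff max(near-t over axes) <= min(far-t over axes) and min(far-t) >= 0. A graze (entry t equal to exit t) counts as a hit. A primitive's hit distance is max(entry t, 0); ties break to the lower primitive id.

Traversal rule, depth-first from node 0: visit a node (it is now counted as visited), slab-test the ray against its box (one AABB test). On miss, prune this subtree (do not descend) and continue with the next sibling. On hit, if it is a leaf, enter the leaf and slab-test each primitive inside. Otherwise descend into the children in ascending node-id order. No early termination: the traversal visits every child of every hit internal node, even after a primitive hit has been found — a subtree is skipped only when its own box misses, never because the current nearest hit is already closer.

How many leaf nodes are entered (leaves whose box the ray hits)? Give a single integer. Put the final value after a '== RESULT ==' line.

Trace the traversal:
N0 x:[8,49/2] y:[-15,25] z:[-14,30] -> hit [8,49/2], descend [6, 10, 11, 12]
  N6 x:[27/2,22] y:[-15,6] z:[10,27] -> miss, prune
  N10 x:[19/2,16] y:[-10,7] z:[-14,10] -> miss, prune
  N11 x:[8,47/2] y:[2,25] z:[-12,12] -> hit [8,12], descend [1, 3, 4, 20]
    N1 x:[8,9] y:[14,15] z:[-12,-9] -> miss, prune
    N3 x:[20,45/2] y:[2,8] z:[7,12] -> miss, prune
    N4 x:[21,47/2] y:[19,25] z:[-2,3] -> miss, prune
    N20 x:[13,27/2] y:[20,22] z:[-2,2] -> miss, prune
  N12 x:[10,49/2] y:[3,22] z:[18,30] -> hit [18,22], descend [8, 13, 14, 19]
    N8 x:[10,12] y:[6,10] z:[18,19] -> miss, prune
    N13 x:[19,41/2] y:[19,20] z:[20,24] -> hit [20,20] leaf, test {P11@t=20}
    N14 x:[23,49/2] y:[20,22] z:[24,30] -> miss, prune
    N19 x:[23/2,29/2] y:[3,8] z:[21,24] -> miss, prune

13 AABB tests over nodes [0, 6, 10, 11, 1, 3, 4, 20, 12, 8, 13, 14, 19]; 1 leaf entered; closest P11.

== RESULT ==
1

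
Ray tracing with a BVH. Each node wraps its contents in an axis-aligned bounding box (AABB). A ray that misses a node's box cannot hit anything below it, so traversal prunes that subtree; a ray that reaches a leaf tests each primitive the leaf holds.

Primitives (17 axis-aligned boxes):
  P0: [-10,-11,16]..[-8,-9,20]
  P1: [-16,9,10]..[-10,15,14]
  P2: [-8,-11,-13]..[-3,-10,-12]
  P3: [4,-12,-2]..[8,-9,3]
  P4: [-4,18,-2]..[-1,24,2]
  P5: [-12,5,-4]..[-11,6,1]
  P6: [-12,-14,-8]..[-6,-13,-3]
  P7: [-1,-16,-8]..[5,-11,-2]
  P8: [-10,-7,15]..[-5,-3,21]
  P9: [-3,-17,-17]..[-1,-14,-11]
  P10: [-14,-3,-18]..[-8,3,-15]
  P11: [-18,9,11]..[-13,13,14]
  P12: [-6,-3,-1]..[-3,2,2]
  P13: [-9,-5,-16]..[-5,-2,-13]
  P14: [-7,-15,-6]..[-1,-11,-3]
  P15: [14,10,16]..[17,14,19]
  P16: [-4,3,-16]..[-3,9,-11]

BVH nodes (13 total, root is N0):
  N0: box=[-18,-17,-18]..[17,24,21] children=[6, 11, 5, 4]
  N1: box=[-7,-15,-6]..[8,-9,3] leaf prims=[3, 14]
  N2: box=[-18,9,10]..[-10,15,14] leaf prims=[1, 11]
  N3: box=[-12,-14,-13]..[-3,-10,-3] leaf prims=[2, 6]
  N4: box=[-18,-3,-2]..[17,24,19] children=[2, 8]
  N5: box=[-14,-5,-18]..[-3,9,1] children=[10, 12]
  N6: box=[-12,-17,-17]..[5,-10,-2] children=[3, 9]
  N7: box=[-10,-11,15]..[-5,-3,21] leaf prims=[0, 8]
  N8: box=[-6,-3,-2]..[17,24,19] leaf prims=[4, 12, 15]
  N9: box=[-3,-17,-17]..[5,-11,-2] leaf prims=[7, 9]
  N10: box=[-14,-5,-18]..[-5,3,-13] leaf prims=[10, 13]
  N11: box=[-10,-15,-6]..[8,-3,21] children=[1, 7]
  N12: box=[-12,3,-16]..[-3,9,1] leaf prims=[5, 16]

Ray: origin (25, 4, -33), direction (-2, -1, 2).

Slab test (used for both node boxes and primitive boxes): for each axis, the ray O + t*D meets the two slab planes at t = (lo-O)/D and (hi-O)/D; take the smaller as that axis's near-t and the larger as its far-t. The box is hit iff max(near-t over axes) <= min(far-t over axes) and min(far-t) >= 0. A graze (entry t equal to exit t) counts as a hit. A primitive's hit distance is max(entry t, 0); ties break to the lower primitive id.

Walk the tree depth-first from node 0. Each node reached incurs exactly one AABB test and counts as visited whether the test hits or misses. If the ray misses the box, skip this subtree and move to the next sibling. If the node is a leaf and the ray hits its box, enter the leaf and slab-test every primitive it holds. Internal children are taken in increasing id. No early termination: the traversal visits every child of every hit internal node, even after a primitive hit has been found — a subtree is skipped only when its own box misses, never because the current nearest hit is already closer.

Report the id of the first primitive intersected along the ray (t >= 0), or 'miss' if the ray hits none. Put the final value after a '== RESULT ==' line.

Trace the traversal:
N0 x:[4,43/2] y:[-20,21] z:[15/2,27] -> hit [15/2,21], descend [4, 5, 6, 11]
  N4 x:[4,43/2] y:[-20,7] z:[31/2,26] -> miss, prune
  N5 x:[14,39/2] y:[-5,9] z:[15/2,17] -> miss, prune
  N6 x:[10,37/2] y:[14,21] z:[8,31/2] -> hit [14,31/2], descend [3, 9]
    N3 x:[14,37/2] y:[14,18] z:[10,15] -> hit [14,15] leaf, test {P2(miss), P6(miss)}
    N9 x:[10,14] y:[15,21] z:[8,31/2] -> miss, prune
  N11 x:[17/2,35/2] y:[7,19] z:[27/2,27] -> hit [27/2,35/2], descend [1, 7]
    N1 x:[17/2,16] y:[13,19] z:[27/2,18] -> hit [27/2,16] leaf, test {P3(miss), P14@t=15}
    N7 x:[15,35/2] y:[7,15] z:[24,27] -> miss, prune

9 AABB tests over nodes [0, 4, 5, 6, 3, 9, 11, 1, 7]; 2 leaves entered; closest P14.

== RESULT ==
14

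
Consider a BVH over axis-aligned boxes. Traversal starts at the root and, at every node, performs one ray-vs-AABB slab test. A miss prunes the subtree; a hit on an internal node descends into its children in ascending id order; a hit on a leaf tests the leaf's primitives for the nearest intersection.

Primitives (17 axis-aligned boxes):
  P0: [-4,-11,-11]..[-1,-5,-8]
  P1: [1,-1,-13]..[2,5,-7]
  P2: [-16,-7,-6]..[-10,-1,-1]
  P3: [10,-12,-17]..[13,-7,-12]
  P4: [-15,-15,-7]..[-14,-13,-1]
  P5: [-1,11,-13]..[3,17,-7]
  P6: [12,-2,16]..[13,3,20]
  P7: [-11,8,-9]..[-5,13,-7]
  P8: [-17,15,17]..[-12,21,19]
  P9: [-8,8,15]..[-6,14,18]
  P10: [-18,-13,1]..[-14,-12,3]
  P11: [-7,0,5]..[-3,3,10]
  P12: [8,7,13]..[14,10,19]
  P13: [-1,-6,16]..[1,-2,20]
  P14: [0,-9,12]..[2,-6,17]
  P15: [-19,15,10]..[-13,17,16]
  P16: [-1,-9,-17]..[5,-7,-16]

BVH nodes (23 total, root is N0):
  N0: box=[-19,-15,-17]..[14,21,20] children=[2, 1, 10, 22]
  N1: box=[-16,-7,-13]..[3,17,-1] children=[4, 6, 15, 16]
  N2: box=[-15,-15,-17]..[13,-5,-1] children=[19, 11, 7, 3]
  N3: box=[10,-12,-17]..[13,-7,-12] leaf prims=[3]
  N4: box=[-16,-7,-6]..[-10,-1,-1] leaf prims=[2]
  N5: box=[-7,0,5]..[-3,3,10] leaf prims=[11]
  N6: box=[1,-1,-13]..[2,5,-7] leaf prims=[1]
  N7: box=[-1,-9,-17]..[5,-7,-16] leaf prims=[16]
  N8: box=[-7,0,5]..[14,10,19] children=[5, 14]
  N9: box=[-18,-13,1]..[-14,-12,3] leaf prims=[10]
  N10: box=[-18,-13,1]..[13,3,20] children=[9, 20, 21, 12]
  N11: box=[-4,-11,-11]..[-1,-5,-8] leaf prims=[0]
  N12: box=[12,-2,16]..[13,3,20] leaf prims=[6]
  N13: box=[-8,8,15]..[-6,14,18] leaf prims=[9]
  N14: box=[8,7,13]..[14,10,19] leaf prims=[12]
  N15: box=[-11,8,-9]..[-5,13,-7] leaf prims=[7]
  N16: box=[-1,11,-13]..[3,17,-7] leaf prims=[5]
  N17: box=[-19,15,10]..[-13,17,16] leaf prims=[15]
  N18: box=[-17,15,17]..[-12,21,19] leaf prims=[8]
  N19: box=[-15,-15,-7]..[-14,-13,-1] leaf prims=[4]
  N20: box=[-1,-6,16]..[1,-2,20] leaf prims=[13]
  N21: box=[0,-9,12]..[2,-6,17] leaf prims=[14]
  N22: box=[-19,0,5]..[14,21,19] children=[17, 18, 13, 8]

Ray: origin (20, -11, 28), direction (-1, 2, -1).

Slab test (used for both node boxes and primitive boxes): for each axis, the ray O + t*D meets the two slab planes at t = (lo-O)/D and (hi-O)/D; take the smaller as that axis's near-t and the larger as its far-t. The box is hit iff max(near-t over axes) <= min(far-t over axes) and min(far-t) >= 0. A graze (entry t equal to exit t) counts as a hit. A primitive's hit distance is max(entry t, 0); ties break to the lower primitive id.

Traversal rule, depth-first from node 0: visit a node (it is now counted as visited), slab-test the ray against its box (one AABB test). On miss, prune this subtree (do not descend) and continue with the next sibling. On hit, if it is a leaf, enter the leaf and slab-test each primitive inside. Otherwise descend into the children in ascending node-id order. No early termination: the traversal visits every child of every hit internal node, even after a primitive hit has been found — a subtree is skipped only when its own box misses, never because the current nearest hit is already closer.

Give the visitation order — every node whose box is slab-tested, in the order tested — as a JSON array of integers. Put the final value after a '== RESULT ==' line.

Traverse from the root:
N0 x:[6,39] y:[-2,16] z:[8,45] -> hit [8,16], descend [1, 2, 10, 22]
  N1 x:[17,36] y:[2,14] z:[29,41] -> miss, prune
  N2 x:[7,35] y:[-2,3] z:[29,45] -> miss, prune
  N10 x:[7,38] y:[-1,7] z:[8,27] -> miss, prune
  N22 x:[6,39] y:[11/2,16] z:[9,23] -> hit [9,16], descend [8, 13, 17, 18]
    N8 x:[6,27] y:[11/2,21/2] z:[9,23] -> hit [9,21/2], descend [5, 14]
      N5 x:[23,27] y:[11/2,7] z:[18,23] -> miss, prune
      N14 x:[6,12] y:[9,21/2] z:[9,15] -> hit [9,21/2] leaf, test {P12@t=9}
    N13 x:[26,28] y:[19/2,25/2] z:[10,13] -> miss, prune
    N17 x:[33,39] y:[13,14] z:[12,18] -> miss, prune
    N18 x:[32,37] y:[13,16] z:[9,11] -> miss, prune

order=[0, 1, 2, 10, 22, 8, 5, 14, 13, 17, 18]  |boxes|=11  |leaves|=1  hit=P12

== RESULT ==
[0, 1, 2, 10, 22, 8, 5, 14, 13, 17, 18]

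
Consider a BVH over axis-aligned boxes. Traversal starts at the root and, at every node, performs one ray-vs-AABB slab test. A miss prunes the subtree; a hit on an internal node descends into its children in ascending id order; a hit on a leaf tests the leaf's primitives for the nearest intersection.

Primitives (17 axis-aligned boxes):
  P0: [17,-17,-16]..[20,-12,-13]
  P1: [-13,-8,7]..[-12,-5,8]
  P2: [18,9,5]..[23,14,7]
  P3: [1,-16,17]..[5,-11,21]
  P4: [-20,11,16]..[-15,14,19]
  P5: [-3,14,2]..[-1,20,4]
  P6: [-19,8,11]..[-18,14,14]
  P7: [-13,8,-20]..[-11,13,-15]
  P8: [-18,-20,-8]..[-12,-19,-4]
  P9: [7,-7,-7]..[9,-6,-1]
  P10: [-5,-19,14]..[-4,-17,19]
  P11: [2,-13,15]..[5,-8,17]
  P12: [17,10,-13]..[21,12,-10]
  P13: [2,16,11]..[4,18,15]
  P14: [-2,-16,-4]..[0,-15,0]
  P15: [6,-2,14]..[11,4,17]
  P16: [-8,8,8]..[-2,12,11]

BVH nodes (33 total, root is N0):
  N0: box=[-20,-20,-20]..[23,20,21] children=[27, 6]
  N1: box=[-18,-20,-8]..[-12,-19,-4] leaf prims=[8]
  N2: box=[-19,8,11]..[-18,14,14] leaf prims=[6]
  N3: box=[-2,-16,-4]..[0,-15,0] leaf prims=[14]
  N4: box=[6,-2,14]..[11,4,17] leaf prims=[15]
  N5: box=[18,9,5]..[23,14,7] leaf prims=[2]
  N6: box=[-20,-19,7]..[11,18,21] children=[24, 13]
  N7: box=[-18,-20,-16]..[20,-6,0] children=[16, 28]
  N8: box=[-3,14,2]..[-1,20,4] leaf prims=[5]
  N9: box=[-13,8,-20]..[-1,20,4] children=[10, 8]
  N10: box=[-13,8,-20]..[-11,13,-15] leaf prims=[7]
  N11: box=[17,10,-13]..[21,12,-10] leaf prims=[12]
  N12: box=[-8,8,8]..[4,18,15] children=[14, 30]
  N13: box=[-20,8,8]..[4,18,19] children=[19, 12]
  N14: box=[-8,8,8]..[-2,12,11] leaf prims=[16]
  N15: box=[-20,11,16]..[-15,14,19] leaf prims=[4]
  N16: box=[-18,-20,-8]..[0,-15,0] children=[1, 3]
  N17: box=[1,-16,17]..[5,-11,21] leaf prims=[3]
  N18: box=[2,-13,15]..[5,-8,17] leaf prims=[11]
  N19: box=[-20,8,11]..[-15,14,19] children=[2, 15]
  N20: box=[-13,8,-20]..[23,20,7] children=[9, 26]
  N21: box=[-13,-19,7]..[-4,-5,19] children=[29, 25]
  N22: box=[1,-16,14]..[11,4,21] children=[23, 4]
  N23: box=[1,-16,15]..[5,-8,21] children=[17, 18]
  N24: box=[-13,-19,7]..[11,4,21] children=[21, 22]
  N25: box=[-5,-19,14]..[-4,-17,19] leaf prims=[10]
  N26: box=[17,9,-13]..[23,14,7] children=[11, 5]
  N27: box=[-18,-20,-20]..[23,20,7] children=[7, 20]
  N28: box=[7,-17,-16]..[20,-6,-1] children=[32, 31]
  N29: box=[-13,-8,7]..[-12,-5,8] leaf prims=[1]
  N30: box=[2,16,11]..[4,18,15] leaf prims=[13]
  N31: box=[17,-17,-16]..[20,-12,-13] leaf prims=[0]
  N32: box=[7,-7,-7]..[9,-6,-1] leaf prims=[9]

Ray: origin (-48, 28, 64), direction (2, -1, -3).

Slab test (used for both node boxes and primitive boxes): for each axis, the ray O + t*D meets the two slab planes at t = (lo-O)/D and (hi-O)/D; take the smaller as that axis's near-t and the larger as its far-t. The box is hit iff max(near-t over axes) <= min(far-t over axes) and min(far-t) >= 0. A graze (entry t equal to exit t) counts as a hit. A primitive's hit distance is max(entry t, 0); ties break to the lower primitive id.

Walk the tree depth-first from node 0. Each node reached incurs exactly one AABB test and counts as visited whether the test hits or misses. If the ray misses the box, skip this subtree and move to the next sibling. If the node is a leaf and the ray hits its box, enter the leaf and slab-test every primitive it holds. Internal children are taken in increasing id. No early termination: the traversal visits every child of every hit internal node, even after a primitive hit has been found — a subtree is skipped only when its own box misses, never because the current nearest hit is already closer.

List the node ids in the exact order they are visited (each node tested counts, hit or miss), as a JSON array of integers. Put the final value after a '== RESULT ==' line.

Traverse from the root:
N0 x:[14,71/2] y:[8,48] z:[43/3,28] -> hit [43/3,28], descend [6, 27]
  N6 x:[14,59/2] y:[10,47] z:[43/3,19] -> hit [43/3,19], descend [13, 24]
    N13 x:[14,26] y:[10,20] z:[15,56/3] -> hit [15,56/3], descend [12, 19]
      N12 x:[20,26] y:[10,20] z:[49/3,56/3] -> miss, prune
      N19 x:[14,33/2] y:[14,20] z:[15,53/3] -> hit [15,33/2], descend [2, 15]
        N2 x:[29/2,15] y:[14,20] z:[50/3,53/3] -> miss, prune
        N15 x:[14,33/2] y:[14,17] z:[15,16] -> hit [15,16] leaf, test {P4@t=15}
    N24 x:[35/2,59/2] y:[24,47] z:[43/3,19] -> miss, prune
  N27 x:[15,71/2] y:[8,48] z:[19,28] -> hit [19,28], descend [7, 20]
    N7 x:[15,34] y:[34,48] z:[64/3,80/3] -> miss, prune
    N20 x:[35/2,71/2] y:[8,20] z:[19,28] -> hit [19,20], descend [9, 26]
      N9 x:[35/2,47/2] y:[8,20] z:[20,28] -> hit [20,20], descend [8, 10]
        N8 x:[45/2,47/2] y:[8,14] z:[20,62/3] -> miss, prune
        N10 x:[35/2,37/2] y:[15,20] z:[79/3,28] -> miss, prune
      N26 x:[65/2,71/2] y:[14,19] z:[19,77/3] -> miss, prune

15 AABB tests over nodes [0, 6, 13, 12, 19, 2, 15, 24, 27, 7, 20, 9, 8, 10, 26]; 1 leaf entered; closest P4.

== RESULT ==
[0, 6, 13, 12, 19, 2, 15, 24, 27, 7, 20, 9, 8, 10, 26]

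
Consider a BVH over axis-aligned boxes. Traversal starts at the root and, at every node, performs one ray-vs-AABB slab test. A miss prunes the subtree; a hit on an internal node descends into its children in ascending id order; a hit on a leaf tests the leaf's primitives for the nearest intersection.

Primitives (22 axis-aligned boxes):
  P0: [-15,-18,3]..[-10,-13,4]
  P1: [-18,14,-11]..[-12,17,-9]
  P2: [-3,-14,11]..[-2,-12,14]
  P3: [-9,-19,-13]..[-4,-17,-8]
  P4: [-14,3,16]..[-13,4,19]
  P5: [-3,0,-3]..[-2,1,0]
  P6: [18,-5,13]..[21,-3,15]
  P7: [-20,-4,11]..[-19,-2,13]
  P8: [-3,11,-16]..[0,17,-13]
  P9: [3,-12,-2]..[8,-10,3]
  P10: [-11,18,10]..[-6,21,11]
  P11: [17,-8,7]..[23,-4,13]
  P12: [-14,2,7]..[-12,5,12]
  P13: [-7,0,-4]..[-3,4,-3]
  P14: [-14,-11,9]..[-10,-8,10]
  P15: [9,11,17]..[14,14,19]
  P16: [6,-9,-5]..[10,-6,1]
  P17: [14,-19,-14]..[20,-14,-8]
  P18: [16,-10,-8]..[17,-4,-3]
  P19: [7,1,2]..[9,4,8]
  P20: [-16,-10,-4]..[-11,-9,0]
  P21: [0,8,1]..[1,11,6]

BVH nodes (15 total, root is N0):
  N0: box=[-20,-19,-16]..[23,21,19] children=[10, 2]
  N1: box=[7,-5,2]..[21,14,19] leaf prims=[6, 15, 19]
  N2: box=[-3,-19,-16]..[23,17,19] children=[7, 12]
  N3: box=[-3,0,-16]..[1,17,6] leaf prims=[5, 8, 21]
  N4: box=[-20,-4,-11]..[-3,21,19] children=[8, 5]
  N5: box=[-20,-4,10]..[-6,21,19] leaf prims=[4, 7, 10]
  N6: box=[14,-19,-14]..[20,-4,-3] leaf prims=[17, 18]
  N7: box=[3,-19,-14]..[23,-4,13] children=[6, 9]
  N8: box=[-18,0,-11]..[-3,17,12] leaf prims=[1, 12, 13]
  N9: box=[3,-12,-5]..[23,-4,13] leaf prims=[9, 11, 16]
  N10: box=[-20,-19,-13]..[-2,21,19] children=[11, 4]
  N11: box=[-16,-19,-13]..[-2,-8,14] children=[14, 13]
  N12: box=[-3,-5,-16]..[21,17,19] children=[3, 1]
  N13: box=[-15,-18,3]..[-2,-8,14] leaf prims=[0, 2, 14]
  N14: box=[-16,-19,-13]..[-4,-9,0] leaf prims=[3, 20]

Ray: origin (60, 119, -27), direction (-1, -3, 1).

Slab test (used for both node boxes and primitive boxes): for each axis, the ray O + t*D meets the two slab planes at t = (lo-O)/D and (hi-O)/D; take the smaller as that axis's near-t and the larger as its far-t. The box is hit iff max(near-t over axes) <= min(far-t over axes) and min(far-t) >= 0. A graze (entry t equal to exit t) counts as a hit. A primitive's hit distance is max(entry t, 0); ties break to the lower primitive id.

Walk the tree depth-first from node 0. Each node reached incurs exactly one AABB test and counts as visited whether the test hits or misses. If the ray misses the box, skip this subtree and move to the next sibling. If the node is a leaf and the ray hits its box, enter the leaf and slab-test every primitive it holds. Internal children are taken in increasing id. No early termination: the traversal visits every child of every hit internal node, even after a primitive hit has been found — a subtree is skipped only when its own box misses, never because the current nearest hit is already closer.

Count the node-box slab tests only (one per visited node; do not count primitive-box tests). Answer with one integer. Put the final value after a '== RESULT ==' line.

Walk:
N0 x:[37,80] y:[98/3,46] z:[11,46] -> hit [37,46], descend [2, 10]
  N2 x:[37,63] y:[34,46] z:[11,46] -> hit [37,46], descend [7, 12]
    N7 x:[37,57] y:[41,46] z:[13,40] -> miss, prune
    N12 x:[39,63] y:[34,124/3] z:[11,46] -> hit [39,124/3], descend [1, 3]
      N1 x:[39,53] y:[35,124/3] z:[29,46] -> hit [39,124/3] leaf, test {P6@t=122/3, P15(miss), P19(miss)}
      N3 x:[59,63] y:[34,119/3] z:[11,33] -> miss, prune
  N10 x:[62,80] y:[98/3,46] z:[14,46] -> miss, prune

7 AABB tests over nodes [0, 2, 7, 12, 1, 3, 10]; 1 leaf entered; closest P6.

== RESULT ==
7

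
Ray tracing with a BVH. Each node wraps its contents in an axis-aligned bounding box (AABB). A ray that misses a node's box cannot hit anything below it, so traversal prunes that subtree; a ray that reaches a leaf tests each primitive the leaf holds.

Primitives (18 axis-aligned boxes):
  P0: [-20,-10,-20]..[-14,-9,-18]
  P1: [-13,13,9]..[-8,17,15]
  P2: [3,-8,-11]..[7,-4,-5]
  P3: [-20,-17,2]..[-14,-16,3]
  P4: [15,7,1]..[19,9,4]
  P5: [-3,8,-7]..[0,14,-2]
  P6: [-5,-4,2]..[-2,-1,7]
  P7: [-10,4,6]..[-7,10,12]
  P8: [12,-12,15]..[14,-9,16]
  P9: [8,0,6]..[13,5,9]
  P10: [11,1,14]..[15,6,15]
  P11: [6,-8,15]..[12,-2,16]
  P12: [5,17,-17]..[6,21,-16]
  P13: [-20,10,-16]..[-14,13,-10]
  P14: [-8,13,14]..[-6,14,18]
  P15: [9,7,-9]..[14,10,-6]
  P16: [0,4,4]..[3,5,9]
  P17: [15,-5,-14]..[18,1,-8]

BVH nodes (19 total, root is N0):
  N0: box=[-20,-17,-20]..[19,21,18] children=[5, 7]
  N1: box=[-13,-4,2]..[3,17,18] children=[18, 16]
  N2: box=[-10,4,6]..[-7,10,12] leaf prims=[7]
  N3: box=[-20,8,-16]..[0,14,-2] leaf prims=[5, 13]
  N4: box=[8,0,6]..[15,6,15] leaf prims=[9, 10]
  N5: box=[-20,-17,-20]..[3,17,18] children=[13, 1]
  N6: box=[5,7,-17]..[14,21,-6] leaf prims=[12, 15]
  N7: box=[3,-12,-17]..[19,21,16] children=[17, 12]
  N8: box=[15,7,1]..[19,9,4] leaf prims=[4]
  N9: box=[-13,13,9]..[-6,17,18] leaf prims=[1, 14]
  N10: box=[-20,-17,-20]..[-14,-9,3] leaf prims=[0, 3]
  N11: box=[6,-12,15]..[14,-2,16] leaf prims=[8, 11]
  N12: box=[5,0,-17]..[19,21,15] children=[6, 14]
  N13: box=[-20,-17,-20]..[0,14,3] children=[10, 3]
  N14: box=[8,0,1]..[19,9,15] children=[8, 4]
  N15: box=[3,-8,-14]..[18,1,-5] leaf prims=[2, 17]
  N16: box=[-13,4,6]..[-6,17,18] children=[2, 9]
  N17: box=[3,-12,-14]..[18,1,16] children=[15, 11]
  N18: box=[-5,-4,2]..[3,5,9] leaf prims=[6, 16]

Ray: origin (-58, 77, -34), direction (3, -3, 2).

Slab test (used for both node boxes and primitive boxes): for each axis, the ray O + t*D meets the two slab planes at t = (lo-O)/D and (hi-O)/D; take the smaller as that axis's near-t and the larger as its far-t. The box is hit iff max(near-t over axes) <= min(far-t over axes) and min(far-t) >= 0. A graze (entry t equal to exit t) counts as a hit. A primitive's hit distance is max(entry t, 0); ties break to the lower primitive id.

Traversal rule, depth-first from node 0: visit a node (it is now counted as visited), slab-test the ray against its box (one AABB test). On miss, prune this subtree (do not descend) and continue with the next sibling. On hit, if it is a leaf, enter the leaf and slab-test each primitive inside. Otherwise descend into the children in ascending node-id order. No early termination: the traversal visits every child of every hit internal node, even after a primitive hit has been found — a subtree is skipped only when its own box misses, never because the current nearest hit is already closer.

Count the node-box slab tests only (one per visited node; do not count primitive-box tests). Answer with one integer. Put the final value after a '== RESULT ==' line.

Traverse from the root:
N0 x:[38/3,77/3] y:[56/3,94/3] z:[7,26] -> hit [56/3,77/3], descend [5, 7]
  N5 x:[38/3,61/3] y:[20,94/3] z:[7,26] -> hit [20,61/3], descend [1, 13]
    N1 x:[15,61/3] y:[20,27] z:[18,26] -> hit [20,61/3], descend [16, 18]
      N16 x:[15,52/3] y:[20,73/3] z:[20,26] -> miss, prune
      N18 x:[53/3,61/3] y:[24,27] z:[18,43/2] -> miss, prune
    N13 x:[38/3,58/3] y:[21,94/3] z:[7,37/2] -> miss, prune
  N7 x:[61/3,77/3] y:[56/3,89/3] z:[17/2,25] -> hit [61/3,25], descend [12, 17]
    N12 x:[21,77/3] y:[56/3,77/3] z:[17/2,49/2] -> hit [21,49/2], descend [6, 14]
      N6 x:[21,24] y:[56/3,70/3] z:[17/2,14] -> miss, prune
      N14 x:[22,77/3] y:[68/3,77/3] z:[35/2,49/2] -> hit [68/3,49/2], descend [4, 8]
        N4 x:[22,73/3] y:[71/3,77/3] z:[20,49/2] -> hit [71/3,73/3] leaf, test {P9(miss), P10@t=24}
        N8 x:[73/3,77/3] y:[68/3,70/3] z:[35/2,19] -> miss, prune
    N17 x:[61/3,76/3] y:[76/3,89/3] z:[10,25] -> miss, prune

order=[0, 5, 1, 16, 18, 13, 7, 12, 6, 14, 4, 8, 17]  |boxes|=13  |leaves|=1  hit=P10

== RESULT ==
13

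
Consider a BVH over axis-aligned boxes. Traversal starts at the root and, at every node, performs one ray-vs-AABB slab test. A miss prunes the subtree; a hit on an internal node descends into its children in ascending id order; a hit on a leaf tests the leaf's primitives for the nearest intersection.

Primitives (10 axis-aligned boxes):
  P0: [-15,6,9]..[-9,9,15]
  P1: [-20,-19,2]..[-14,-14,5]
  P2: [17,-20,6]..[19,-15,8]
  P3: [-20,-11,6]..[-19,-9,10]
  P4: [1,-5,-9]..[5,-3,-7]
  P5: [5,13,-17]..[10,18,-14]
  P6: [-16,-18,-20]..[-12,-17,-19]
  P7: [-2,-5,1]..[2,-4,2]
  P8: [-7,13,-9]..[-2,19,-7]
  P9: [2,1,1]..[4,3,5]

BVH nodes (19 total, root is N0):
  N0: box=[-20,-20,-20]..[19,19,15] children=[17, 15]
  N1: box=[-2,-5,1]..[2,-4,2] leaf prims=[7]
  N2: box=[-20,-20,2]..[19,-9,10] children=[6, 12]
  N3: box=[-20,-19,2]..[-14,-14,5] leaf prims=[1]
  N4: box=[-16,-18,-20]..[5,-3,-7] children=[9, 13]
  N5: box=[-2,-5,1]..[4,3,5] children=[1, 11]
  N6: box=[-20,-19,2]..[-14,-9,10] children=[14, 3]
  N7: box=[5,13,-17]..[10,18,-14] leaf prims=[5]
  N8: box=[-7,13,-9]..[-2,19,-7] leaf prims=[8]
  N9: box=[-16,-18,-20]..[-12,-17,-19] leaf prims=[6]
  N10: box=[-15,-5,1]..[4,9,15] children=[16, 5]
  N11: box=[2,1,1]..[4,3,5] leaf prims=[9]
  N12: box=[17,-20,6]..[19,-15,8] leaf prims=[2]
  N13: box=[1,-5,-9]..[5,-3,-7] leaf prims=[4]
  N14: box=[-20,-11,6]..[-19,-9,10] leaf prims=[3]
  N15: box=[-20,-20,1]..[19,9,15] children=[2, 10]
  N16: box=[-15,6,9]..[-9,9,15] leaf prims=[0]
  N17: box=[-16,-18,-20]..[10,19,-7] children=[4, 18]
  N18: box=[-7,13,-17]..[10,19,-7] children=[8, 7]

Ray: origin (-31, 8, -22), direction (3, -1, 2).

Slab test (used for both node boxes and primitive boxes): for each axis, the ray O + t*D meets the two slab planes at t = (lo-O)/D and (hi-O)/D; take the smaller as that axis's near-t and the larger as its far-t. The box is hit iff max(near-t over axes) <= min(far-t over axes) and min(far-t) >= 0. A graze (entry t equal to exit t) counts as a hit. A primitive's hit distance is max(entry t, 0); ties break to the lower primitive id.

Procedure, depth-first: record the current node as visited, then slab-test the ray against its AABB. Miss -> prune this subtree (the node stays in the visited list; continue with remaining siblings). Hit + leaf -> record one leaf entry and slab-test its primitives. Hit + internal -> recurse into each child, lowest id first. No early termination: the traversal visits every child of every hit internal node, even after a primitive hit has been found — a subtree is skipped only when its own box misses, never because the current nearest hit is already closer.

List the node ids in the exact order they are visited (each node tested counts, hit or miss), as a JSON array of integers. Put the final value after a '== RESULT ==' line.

Walk:
N0 x:[11/3,50/3] y:[-11,28] z:[1,37/2] -> hit [11/3,50/3], descend [15, 17]
  N15 x:[11/3,50/3] y:[-1,28] z:[23/2,37/2] -> hit [23/2,50/3], descend [2, 10]
    N2 x:[11/3,50/3] y:[17,28] z:[12,16] -> miss, prune
    N10 x:[16/3,35/3] y:[-1,13] z:[23/2,37/2] -> hit [23/2,35/3], descend [5, 16]
      N5 x:[29/3,35/3] y:[5,13] z:[23/2,27/2] -> hit [23/2,35/3], descend [1, 11]
        N1 x:[29/3,11] y:[12,13] z:[23/2,12] -> miss, prune
        N11 x:[11,35/3] y:[5,7] z:[23/2,27/2] -> miss, prune
      N16 x:[16/3,22/3] y:[-1,2] z:[31/2,37/2] -> miss, prune
  N17 x:[5,41/3] y:[-11,26] z:[1,15/2] -> hit [5,15/2], descend [4, 18]
    N4 x:[5,12] y:[11,26] z:[1,15/2] -> miss, prune
    N18 x:[8,41/3] y:[-11,-5] z:[5/2,15/2] -> miss, prune

order=[0, 15, 2, 10, 5, 1, 11, 16, 17, 4, 18]  |boxes|=11  |leaves|=0  hit=miss

== RESULT ==
[0, 15, 2, 10, 5, 1, 11, 16, 17, 4, 18]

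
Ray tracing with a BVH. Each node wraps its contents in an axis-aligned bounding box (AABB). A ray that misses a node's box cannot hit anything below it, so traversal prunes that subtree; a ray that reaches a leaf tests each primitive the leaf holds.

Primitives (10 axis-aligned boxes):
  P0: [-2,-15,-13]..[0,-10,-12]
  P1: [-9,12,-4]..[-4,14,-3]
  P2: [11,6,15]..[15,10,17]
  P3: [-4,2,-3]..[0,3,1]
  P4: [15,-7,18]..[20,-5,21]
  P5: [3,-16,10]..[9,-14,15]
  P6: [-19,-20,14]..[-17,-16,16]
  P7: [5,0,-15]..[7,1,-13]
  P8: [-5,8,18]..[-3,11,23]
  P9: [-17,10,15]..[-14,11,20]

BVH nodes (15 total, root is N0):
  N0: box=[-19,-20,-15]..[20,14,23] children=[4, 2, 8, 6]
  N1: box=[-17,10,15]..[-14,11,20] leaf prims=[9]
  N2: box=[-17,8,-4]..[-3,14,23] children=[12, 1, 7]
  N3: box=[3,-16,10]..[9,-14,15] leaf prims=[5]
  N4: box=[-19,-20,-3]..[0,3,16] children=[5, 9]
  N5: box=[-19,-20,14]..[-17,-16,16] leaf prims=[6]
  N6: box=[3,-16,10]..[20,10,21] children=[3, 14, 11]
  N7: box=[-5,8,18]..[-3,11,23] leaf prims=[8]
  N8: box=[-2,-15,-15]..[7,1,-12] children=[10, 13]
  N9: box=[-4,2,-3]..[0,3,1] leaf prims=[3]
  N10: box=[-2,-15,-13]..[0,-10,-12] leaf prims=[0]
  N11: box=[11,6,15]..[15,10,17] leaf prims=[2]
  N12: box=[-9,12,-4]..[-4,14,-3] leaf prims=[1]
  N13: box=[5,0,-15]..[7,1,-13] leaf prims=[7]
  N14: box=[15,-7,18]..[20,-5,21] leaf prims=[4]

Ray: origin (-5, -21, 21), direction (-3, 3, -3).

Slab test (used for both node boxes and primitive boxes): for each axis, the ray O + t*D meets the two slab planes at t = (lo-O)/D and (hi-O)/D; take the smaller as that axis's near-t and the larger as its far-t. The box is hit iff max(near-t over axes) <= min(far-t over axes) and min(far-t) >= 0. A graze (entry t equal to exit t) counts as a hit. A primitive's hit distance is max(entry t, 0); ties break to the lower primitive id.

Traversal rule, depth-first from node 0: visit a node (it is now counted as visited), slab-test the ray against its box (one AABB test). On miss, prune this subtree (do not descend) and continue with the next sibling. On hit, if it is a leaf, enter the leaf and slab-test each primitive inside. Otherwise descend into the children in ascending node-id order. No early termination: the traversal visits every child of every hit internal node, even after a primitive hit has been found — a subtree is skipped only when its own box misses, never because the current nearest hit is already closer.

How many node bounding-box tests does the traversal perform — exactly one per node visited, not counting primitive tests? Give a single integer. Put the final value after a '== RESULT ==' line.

Traverse from the root:
N0 x:[-25/3,14/3] y:[1/3,35/3] z:[-2/3,12] -> hit [1/3,14/3], descend [2, 4, 6, 8]
  N2 x:[-2/3,4] y:[29/3,35/3] z:[-2/3,25/3] -> miss, prune
  N4 x:[-5/3,14/3] y:[1/3,8] z:[5/3,8] -> hit [5/3,14/3], descend [5, 9]
    N5 x:[4,14/3] y:[1/3,5/3] z:[5/3,7/3] -> miss, prune
    N9 x:[-5/3,-1/3] y:[23/3,8] z:[20/3,8] -> miss, prune
  N6 x:[-25/3,-8/3] y:[5/3,31/3] z:[0,11/3] -> miss, prune
  N8 x:[-4,-1] y:[2,22/3] z:[11,12] -> miss, prune

7 AABB tests over nodes [0, 2, 4, 5, 9, 6, 8]; 0 leaves entered; closest miss.

== RESULT ==
7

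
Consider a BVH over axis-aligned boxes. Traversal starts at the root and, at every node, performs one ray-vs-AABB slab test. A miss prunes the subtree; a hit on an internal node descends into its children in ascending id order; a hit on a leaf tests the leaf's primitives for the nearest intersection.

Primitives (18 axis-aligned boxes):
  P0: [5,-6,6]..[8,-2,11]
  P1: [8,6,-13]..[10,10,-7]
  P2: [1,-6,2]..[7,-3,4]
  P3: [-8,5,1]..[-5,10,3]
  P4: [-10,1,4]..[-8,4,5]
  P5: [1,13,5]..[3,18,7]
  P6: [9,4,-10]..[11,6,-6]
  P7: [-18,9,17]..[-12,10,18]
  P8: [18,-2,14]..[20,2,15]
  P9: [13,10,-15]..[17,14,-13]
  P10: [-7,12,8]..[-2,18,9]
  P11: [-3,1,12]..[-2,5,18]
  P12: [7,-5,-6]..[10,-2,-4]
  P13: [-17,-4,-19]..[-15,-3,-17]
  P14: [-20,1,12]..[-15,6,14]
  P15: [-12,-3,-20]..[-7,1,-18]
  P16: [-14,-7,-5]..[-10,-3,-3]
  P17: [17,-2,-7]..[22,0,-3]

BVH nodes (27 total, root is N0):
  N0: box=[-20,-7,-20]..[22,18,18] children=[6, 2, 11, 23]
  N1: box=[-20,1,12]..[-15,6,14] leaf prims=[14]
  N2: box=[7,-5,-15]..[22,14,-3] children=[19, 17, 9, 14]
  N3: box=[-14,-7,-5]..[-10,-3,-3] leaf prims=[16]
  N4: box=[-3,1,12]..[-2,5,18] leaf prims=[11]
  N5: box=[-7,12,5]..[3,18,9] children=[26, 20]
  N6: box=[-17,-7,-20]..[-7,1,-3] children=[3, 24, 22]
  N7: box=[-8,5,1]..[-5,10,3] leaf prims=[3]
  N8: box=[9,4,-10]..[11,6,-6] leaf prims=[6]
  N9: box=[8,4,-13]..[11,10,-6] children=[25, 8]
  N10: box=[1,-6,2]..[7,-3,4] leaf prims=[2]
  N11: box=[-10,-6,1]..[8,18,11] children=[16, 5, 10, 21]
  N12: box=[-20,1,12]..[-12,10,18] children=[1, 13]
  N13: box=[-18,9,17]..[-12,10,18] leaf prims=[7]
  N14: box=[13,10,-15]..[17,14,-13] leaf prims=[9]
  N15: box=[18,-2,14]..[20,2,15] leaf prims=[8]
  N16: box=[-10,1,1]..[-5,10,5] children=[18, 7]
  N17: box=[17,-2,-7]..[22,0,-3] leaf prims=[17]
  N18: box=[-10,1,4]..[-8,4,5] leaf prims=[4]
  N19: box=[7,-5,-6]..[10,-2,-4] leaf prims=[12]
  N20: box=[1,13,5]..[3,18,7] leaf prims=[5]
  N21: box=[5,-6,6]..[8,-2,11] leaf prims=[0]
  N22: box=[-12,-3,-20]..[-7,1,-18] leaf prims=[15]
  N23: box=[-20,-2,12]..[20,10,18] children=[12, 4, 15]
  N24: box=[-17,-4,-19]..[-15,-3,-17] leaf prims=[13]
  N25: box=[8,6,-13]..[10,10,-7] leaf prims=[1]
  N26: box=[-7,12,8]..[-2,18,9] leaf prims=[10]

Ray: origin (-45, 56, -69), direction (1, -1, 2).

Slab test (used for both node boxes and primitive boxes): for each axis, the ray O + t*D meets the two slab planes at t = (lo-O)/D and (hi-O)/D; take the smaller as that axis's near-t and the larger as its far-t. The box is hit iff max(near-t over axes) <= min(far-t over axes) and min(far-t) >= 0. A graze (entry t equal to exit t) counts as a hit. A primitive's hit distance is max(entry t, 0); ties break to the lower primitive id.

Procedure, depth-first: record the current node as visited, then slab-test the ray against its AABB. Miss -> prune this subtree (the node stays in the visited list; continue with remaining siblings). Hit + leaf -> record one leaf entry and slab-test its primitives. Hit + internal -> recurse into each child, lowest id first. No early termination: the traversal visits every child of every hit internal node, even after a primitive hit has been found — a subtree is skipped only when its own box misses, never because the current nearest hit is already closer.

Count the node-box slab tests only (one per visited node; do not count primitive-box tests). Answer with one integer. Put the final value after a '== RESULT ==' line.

Trace the traversal:
N0 x:[25,67] y:[38,63] z:[49/2,87/2] -> hit [38,87/2], descend [2, 6, 11, 23]
  N2 x:[52,67] y:[42,61] z:[27,33] -> miss, prune
  N6 x:[28,38] y:[55,63] z:[49/2,33] -> miss, prune
  N11 x:[35,53] y:[38,62] z:[35,40] -> hit [38,40], descend [5, 10, 16, 21]
    N5 x:[38,48] y:[38,44] z:[37,39] -> hit [38,39], descend [20, 26]
      N20 x:[46,48] y:[38,43] z:[37,38] -> miss, prune
      N26 x:[38,43] y:[38,44] z:[77/2,39] -> hit [77/2,39] leaf, test {P10@t=77/2}
    N10 x:[46,52] y:[59,62] z:[71/2,73/2] -> miss, prune
    N16 x:[35,40] y:[46,55] z:[35,37] -> miss, prune
    N21 x:[50,53] y:[58,62] z:[75/2,40] -> miss, prune
  N23 x:[25,65] y:[46,58] z:[81/2,87/2] -> miss, prune

Summary -> nodes [0, 2, 6, 11, 5, 20, 26, 10, 16, 21, 23]; box-tests=11; leaf-entries=1; first=P10

== RESULT ==
11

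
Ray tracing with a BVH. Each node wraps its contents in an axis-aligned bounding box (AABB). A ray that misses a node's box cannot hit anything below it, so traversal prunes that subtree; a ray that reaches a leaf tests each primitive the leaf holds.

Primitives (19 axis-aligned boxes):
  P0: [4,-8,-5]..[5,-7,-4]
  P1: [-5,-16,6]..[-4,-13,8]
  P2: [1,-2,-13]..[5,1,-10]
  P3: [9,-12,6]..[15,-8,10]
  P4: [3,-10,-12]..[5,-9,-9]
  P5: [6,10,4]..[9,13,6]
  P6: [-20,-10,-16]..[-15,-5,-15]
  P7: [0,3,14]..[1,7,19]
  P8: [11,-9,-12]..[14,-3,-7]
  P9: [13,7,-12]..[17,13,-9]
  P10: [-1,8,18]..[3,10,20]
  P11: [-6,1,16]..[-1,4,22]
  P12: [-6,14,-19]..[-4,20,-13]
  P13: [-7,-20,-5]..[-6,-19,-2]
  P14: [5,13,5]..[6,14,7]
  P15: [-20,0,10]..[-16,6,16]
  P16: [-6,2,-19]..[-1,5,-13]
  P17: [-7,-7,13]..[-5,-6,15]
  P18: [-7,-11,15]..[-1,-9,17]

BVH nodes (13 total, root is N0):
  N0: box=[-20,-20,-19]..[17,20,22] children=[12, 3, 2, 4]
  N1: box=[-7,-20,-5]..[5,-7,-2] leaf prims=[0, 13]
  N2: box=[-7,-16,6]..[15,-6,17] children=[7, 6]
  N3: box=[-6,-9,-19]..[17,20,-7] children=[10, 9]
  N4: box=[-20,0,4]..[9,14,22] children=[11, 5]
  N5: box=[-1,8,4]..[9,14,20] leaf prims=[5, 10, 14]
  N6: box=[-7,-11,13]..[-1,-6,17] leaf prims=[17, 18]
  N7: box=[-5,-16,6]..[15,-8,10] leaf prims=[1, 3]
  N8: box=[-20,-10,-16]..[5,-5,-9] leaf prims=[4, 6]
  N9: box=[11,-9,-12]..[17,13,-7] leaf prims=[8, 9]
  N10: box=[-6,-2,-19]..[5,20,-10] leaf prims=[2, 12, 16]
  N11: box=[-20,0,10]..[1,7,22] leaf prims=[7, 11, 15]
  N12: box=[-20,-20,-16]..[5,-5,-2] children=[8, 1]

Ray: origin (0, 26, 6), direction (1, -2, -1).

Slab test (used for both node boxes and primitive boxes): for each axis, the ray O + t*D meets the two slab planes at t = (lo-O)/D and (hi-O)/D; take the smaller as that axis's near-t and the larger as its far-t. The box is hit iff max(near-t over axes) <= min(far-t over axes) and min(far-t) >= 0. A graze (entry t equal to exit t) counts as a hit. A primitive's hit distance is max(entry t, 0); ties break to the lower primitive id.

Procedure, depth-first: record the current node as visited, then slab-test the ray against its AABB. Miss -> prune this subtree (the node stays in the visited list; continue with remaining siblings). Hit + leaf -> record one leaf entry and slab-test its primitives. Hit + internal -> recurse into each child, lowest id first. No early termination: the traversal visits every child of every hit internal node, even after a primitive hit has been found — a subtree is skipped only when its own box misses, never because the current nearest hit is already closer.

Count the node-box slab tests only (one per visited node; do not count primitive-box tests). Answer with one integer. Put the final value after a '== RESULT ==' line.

Traverse from the root:
N0 x:[-20,17] y:[3,23] z:[-16,25] -> hit [3,17], descend [2, 3, 4, 12]
  N2 x:[-7,15] y:[16,21] z:[-11,0] -> miss, prune
  N3 x:[-6,17] y:[3,35/2] z:[13,25] -> hit [13,17], descend [9, 10]
    N9 x:[11,17] y:[13/2,35/2] z:[13,18] -> hit [13,17] leaf, test {P8(miss), P9(miss)}
    N10 x:[-6,5] y:[3,14] z:[16,25] -> miss, prune
  N4 x:[-20,9] y:[6,13] z:[-16,2] -> miss, prune
  N12 x:[-20,5] y:[31/2,23] z:[8,22] -> miss, prune

Visited [0, 2, 3, 9, 10, 4, 12]. Tests: 7 box, 1 leaf. Nearest: miss.

== RESULT ==
7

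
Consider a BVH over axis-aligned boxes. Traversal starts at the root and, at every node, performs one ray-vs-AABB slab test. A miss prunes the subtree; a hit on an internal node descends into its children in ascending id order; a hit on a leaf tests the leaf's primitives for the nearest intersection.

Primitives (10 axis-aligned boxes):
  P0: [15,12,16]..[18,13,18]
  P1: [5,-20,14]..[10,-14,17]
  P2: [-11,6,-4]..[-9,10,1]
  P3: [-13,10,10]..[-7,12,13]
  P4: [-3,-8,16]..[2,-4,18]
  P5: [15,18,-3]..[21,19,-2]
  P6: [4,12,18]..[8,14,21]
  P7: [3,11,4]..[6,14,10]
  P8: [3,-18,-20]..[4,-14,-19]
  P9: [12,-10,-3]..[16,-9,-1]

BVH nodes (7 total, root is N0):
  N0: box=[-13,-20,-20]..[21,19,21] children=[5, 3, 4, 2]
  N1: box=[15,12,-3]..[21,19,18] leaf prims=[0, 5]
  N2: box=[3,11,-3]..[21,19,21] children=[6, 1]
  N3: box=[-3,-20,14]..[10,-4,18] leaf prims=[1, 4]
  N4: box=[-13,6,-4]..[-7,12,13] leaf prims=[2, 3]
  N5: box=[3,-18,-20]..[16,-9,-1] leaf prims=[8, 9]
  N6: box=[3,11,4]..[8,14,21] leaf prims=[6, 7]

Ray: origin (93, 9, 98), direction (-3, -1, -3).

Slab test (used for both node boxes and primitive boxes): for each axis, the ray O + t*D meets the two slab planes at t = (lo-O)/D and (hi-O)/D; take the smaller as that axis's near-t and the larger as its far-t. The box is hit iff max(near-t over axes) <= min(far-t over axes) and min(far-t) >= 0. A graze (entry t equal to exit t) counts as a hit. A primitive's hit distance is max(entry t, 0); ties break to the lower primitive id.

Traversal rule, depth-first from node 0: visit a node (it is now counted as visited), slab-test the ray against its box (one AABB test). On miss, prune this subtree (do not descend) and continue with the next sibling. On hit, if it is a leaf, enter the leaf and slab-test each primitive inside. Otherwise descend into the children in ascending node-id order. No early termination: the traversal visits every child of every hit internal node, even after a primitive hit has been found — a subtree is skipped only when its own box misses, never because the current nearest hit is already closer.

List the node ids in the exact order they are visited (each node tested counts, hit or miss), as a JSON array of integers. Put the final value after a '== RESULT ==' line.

Traverse from the root:
N0 x:[24,106/3] y:[-10,29] z:[77/3,118/3] -> hit [77/3,29], descend [2, 3, 4, 5]
  N2 x:[24,30] y:[-10,-2] z:[77/3,101/3] -> miss, prune
  N3 x:[83/3,32] y:[13,29] z:[80/3,28] -> hit [83/3,28] leaf, test {P1@t=83/3, P4(miss)}
  N4 x:[100/3,106/3] y:[-3,3] z:[85/3,34] -> miss, prune
  N5 x:[77/3,30] y:[18,27] z:[33,118/3] -> miss, prune

5 AABB tests over nodes [0, 2, 3, 4, 5]; 1 leaf entered; closest P1.

== RESULT ==
[0, 2, 3, 4, 5]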